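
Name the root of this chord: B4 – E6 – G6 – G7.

The distinct letter names are B, E, G. Arranged as a stack of thirds they read E–G–B, so E is the root (an E minor triad).

E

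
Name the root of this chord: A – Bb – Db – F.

The distinct letter names are A, Bb, Db, F. Arranged as a stack of thirds they read Bb–Db–F–A, so Bb is the root (a Bb minor-major seventh chord).

Bb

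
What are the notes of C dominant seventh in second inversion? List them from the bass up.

C dominant seventh is C–E–G–Bb. Second inversion puts the fifth (G) in the bass, with the remaining tones above: G, Bb, C, E.

G, Bb, C, E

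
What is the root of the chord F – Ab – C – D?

D

Reordering F, Ab, C, D into stacked thirds gives D–F–Ab–C; the bottom of that stack, D, is the root.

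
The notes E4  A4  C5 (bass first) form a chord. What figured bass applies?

6/4

The notes E, A, C stack in thirds as A–C–E — an A minor triad. The bass E is the fifth, so this is second inversion: figured 6/4.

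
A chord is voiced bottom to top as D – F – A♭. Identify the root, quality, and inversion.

D diminished, root position

The distinct note names are D, F, Ab. Stacked in thirds they read D–F–Ab, which is a diminished triad on D.
D is the root of D diminished; root in the bass means root position (figured bass 5/3).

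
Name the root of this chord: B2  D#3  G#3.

B, D#, G# are the tones of a G# minor triad (G#–B–D#), making G# the root.

G#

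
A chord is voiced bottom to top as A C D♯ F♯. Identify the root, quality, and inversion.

Reducing to letter names: A, C, D#, F#. These stack in thirds as D#–F#–A–C — a D# diminished seventh chord.
The lowest note is A, the fifth of the chord, so this is second inversion (figured bass 4/3).

D# diminished seventh, second inversion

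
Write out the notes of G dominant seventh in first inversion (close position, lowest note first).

B, D, F, G

G dominant seventh is G–B–D–F. First inversion puts the third (B) in the bass, with the remaining tones above: B, D, F, G.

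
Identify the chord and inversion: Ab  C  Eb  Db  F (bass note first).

Db major ninth, second inversion

The pitch classes Ab, C, Eb, Db, F arrange in thirds as Db–F–Ab–C–Eb: a Db major ninth chord.
Ab is the fifth of Db major ninth; fifth in the bass means second inversion.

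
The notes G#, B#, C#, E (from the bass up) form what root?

C#

The distinct letter names are G#, B#, C#, E. Arranged as a stack of thirds they read C#–E–G#–B#, so C# is the root (a C# minor-major seventh chord).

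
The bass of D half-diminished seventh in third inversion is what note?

In third inversion the seventh is lowest. For D half-diminished seventh (D–F–Ab–C) that is C.

C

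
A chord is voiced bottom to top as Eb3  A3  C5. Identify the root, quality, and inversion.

The pitch classes Eb, A, C arrange in thirds as A–C–Eb: an A diminished triad.
The lowest note is Eb, the fifth of the chord, so this is second inversion (figured bass 6/4).

A diminished, second inversion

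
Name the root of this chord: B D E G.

B, D, E, G are the tones of an E minor seventh chord (E–G–B–D), making E the root.

E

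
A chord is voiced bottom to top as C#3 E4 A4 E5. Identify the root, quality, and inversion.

Reducing to letter names: C#, E, A. These stack in thirds as A–C#–E — an A major triad.
C# is the third of A major; third in the bass means first inversion (figured bass 6).

A major, first inversion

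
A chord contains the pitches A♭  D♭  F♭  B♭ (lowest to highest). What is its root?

Bb

The distinct letter names are Ab, Db, Fb, Bb. Arranged as a stack of thirds they read Bb–Db–Fb–Ab, so Bb is the root (a Bb half-diminished seventh chord).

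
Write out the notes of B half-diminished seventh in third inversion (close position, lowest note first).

A, B, D, F

B half-diminished seventh is B–D–F–A. Third inversion puts the seventh (A) in the bass, with the remaining tones above: A, B, D, F.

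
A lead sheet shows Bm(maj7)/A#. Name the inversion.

third inversion

Bm(maj7)/A# means B minor-major seventh with A# in the bass. A# is the seventh of B minor-major seventh (B–D–F#–A#), so this is third inversion.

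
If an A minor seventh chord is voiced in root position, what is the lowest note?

The root of A minor seventh (A–C–E–G) is A; that is the bass in root position.

A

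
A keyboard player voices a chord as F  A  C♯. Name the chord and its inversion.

F augmented, root position

The distinct note names are F, A, C#. Stacked in thirds they read F–A–C#, which is an augmented triad on F.
The lowest note is F, the root of the chord, so this is root position (figured bass 5/3).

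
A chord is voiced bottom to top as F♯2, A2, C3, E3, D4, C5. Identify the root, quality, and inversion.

D dominant ninth, first inversion

Reducing to letter names: F#, A, C, E, D. These stack in thirds as D–F#–A–C–E — a D dominant ninth chord.
The lowest note is F#, the third of the chord, so this is first inversion.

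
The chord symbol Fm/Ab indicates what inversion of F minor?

first inversion

Fm/Ab means F minor with Ab in the bass. Ab is the third of F minor (F–Ab–C), so this is first inversion.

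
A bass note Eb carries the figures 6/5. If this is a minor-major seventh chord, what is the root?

The figures 6/5 mean the third of the chord is in the bass. If Eb is the third of a minor-major seventh chord, the root is C (chord tones C–Eb–G–B).

C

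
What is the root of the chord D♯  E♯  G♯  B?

The distinct letter names are D#, E#, G#, B. Arranged as a stack of thirds they read E#–G#–B–D#, so E# is the root (an E# half-diminished seventh chord).

E#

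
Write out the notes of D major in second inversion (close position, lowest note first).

A, D, F#

Spelling D major: D–F#–A. In second inversion the fifth is bass, giving A, D, F# from the bottom.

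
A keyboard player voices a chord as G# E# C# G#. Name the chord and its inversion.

Reducing to letter names: G#, E#, C#. These stack in thirds as C#–E#–G# — a C# major triad.
The lowest note is G#, the fifth of the chord, so this is second inversion (figured bass 6/4).

C# major, second inversion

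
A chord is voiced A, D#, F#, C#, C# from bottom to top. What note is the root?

D#

The distinct letter names are A, D#, F#, C#. Arranged as a stack of thirds they read D#–F#–A–C#, so D# is the root (a D# half-diminished seventh chord).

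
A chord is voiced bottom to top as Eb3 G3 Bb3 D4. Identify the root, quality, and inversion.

The distinct note names are Eb, G, Bb, D. Stacked in thirds they read Eb–G–Bb–D, which is a major seventh chord on Eb.
The lowest note is Eb, the root of the chord, so this is root position (figured bass 7).

Eb major seventh, root position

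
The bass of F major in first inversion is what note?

A

In first inversion the third is lowest. For F major (F–A–C) that is A.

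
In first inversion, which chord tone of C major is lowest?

The third of C major (C–E–G) is E; that is the bass in first inversion.

E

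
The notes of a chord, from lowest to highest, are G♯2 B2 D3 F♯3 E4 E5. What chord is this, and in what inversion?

E dominant ninth, first inversion

The pitch classes G#, B, D, F#, E arrange in thirds as E–G#–B–D–F#: an E dominant ninth chord.
With the third (G#) in the bass, the chord is in first inversion.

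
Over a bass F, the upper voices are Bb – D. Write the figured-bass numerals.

The notes F, Bb, D stack in thirds as Bb–D–F — a Bb major triad. The bass F is the fifth, so this is second inversion: figured 6/4.

6/4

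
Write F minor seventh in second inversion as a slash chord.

Second inversion of F minor seventh has the fifth (C) in the bass. As a slash chord: Fm7/C.

Fm7/C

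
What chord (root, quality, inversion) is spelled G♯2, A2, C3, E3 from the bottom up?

The pitch classes G#, A, C, E arrange in thirds as A–C–E–G#: an A minor-major seventh chord.
The lowest note is G#, the seventh of the chord, so this is third inversion (figured bass 4/2).

A minor-major seventh, third inversion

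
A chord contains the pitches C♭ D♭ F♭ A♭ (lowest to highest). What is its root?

Db

Cb, Db, Fb, Ab are the tones of a Db minor seventh chord (Db–Fb–Ab–Cb), making Db the root.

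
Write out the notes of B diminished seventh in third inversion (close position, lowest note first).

The chord tones are B–D–F–Ab. With the seventh (Ab) lowest for third inversion: Ab, B, D, F.

Ab, B, D, F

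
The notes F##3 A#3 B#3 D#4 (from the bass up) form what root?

Reordering F##, A#, B#, D# into stacked thirds gives B#–D#–F##–A#; the bottom of that stack, B#, is the root.

B#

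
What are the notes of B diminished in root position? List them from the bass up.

B, D, F

The chord tones are B–D–F. With the root (B) lowest for root position: B, D, F.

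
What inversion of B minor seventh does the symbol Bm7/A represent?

third inversion

Bm7/A means B minor seventh with A in the bass. A is the seventh of B minor seventh (B–D–F#–A), so this is third inversion.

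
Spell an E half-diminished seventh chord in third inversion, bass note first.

E half-diminished seventh is E–G–Bb–D. Third inversion puts the seventh (D) in the bass, with the remaining tones above: D, E, G, Bb.

D, E, G, Bb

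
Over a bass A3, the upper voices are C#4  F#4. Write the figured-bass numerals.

The notes A, C#, F# stack in thirds as F#–A–C# — an F# minor triad. The bass A is the third, so this is first inversion: figured 6.

6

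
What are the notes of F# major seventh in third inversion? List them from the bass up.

E#, F#, A#, C#

Spelling F# major seventh: F#–A#–C#–E#. In third inversion the seventh is bass, giving E#, F#, A#, C# from the bottom.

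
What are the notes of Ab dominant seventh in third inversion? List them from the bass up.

Ab dominant seventh is Ab–C–Eb–Gb. Third inversion puts the seventh (Gb) in the bass, with the remaining tones above: Gb, Ab, C, Eb.

Gb, Ab, C, Eb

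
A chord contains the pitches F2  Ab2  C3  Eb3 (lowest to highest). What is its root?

Reordering F, Ab, C, Eb into stacked thirds gives F–Ab–C–Eb; the bottom of that stack, F, is the root.

F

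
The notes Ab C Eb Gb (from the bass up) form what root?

Ab

The distinct letter names are Ab, C, Eb, Gb. Arranged as a stack of thirds they read Ab–C–Eb–Gb, so Ab is the root (an Ab dominant seventh chord).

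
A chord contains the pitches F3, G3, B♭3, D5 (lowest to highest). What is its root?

F, G, Bb, D are the tones of a G minor seventh chord (G–Bb–D–F), making G the root.

G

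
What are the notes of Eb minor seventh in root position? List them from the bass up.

Spelling Eb minor seventh: Eb–Gb–Bb–Db. In root position the root is bass, giving Eb, Gb, Bb, Db from the bottom.

Eb, Gb, Bb, Db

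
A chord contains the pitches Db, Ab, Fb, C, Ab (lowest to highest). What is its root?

Db

The distinct letter names are Db, Ab, Fb, C. Arranged as a stack of thirds they read Db–Fb–Ab–C, so Db is the root (a Db minor-major seventh chord).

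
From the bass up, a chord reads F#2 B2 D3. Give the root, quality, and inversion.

The distinct note names are F#, B, D. Stacked in thirds they read B–D–F#, which is a minor triad on B.
F# is the fifth of B minor; fifth in the bass means second inversion (figured bass 6/4).

B minor, second inversion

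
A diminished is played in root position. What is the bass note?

A diminished is A–C–Eb. Root position places the root in the bass: A.

A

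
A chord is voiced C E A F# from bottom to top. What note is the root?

C, E, A, F# are the tones of an F# half-diminished seventh chord (F#–A–C–E), making F# the root.

F#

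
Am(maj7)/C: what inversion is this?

first inversion

Am(maj7)/C means A minor-major seventh with C in the bass. C is the third of A minor-major seventh (A–C–E–G#), so this is first inversion.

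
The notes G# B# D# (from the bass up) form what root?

Reordering G#, B#, D# into stacked thirds gives G#–B#–D#; the bottom of that stack, G#, is the root.

G#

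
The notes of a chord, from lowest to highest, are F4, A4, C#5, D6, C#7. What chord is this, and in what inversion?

D minor-major seventh, first inversion

The pitch classes F, A, C#, D arrange in thirds as D–F–A–C#: a D minor-major seventh chord.
With the third (F) in the bass, the chord is in first inversion (figured bass 6/5).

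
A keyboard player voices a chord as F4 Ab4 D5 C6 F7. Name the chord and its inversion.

Reducing to letter names: F, Ab, D, C. These stack in thirds as D–F–Ab–C — a D half-diminished seventh chord.
F is the third of D half-diminished seventh; third in the bass means first inversion (figured bass 6/5).

D half-diminished seventh, first inversion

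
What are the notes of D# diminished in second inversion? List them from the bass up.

A, D#, F#

The chord tones are D#–F#–A. With the fifth (A) lowest for second inversion: A, D#, F#.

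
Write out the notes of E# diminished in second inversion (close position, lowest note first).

The chord tones are E#–G#–B. With the fifth (B) lowest for second inversion: B, E#, G#.

B, E#, G#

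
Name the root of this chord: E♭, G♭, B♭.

Eb

The distinct letter names are Eb, Gb, Bb. Arranged as a stack of thirds they read Eb–Gb–Bb, so Eb is the root (an Eb minor triad).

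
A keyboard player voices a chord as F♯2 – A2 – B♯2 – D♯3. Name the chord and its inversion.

The distinct note names are F#, A, B#, D#. Stacked in thirds they read B#–D#–F#–A, which is a diminished seventh chord on B#.
The lowest note is F#, the fifth of the chord, so this is second inversion (figured bass 4/3).

B# diminished seventh, second inversion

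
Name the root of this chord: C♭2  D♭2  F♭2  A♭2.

Db

Reordering Cb, Db, Fb, Ab into stacked thirds gives Db–Fb–Ab–Cb; the bottom of that stack, Db, is the root.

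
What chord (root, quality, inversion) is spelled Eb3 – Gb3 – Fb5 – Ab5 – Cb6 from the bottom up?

Fb major ninth, third inversion

The distinct note names are Eb, Gb, Fb, Ab, Cb. Stacked in thirds they read Fb–Ab–Cb–Eb–Gb, which is a major ninth chord on Fb.
Eb is the seventh of Fb major ninth; seventh in the bass means third inversion.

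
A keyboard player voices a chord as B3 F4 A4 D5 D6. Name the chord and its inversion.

B half-diminished seventh, root position

Reducing to letter names: B, F, A, D. These stack in thirds as B–D–F–A — a B half-diminished seventh chord.
B is the root of B half-diminished seventh; root in the bass means root position (figured bass 7).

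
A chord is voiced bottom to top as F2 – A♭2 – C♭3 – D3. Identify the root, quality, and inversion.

D diminished seventh, first inversion

The pitch classes F, Ab, Cb, D arrange in thirds as D–F–Ab–Cb: a D diminished seventh chord.
F is the third of D diminished seventh; third in the bass means first inversion (figured bass 6/5).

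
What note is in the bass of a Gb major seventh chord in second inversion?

In second inversion the fifth is lowest. For Gb major seventh (Gb–Bb–Db–F) that is Db.

Db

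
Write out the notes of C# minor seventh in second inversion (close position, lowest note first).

Spelling C# minor seventh: C#–E–G#–B. In second inversion the fifth is bass, giving G#, B, C#, E from the bottom.

G#, B, C#, E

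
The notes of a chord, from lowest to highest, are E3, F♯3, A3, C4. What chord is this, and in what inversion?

The distinct note names are E, F#, A, C. Stacked in thirds they read F#–A–C–E, which is a half-diminished seventh chord on F#.
The lowest note is E, the seventh of the chord, so this is third inversion (figured bass 4/2).

F# half-diminished seventh, third inversion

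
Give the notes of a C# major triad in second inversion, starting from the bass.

G#, C#, E#

The chord tones are C#–E#–G#. With the fifth (G#) lowest for second inversion: G#, C#, E#.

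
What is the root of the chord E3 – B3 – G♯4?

The distinct letter names are E, B, G#. Arranged as a stack of thirds they read E–G#–B, so E is the root (an E major triad).

E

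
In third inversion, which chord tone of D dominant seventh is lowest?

C

D dominant seventh is D–F#–A–C. Third inversion places the seventh in the bass: C.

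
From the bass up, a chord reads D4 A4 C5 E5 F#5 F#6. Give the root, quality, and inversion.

Reducing to letter names: D, A, C, E, F#. These stack in thirds as D–F#–A–C–E — a D dominant ninth chord.
D is the root of D dominant ninth; root in the bass means root position.

D dominant ninth, root position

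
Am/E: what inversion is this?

second inversion

Am/E means A minor with E in the bass. E is the fifth of A minor (A–C–E), so this is second inversion.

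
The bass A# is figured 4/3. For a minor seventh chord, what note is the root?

The figures 4/3 mean the fifth of the chord is in the bass. If A# is the fifth of a minor seventh chord, the root is D# (chord tones D#–F#–A#–C#).

D#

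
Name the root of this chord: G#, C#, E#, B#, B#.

Reordering G#, C#, E#, B# into stacked thirds gives C#–E#–G#–B#; the bottom of that stack, C#, is the root.

C#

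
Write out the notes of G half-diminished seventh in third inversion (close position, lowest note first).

G half-diminished seventh is G–Bb–Db–F. Third inversion puts the seventh (F) in the bass, with the remaining tones above: F, G, Bb, Db.

F, G, Bb, Db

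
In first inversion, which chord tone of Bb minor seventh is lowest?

Db

The third of Bb minor seventh (Bb–Db–F–Ab) is Db; that is the bass in first inversion.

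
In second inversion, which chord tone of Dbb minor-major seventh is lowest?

Abb

Dbb minor-major seventh is Dbb–Fbb–Abb–Cb. Second inversion places the fifth in the bass: Abb.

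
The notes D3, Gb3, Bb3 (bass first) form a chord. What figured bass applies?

6/4

The notes D, Gb, Bb stack in thirds as Gb–Bb–D — a Gb augmented triad. The bass D is the fifth, so this is second inversion: figured 6/4.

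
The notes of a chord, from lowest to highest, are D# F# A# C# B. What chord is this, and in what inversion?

B major ninth, first inversion

The pitch classes D#, F#, A#, C#, B arrange in thirds as B–D#–F#–A#–C#: a B major ninth chord.
D# is the third of B major ninth; third in the bass means first inversion.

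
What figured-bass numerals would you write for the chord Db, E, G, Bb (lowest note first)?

The notes Db, E, G, Bb stack in thirds as E–G–Bb–Db — an E diminished seventh chord. The bass Db is the seventh, so this is third inversion: figured 4/2.

4/2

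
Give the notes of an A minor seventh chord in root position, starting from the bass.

A, C, E, G

A minor seventh is A–C–E–G. Root position puts the root (A) in the bass, with the remaining tones above: A, C, E, G.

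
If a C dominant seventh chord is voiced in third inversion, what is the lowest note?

In third inversion the seventh is lowest. For C dominant seventh (C–E–G–Bb) that is Bb.

Bb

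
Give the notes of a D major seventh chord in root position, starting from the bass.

Spelling D major seventh: D–F#–A–C#. In root position the root is bass, giving D, F#, A, C# from the bottom.

D, F#, A, C#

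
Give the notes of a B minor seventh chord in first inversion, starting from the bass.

D, F#, A, B

The chord tones are B–D–F#–A. With the third (D) lowest for first inversion: D, F#, A, B.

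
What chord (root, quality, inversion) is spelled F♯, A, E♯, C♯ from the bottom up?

The pitch classes F#, A, E#, C# arrange in thirds as F#–A–C#–E#: an F# minor-major seventh chord.
The lowest note is F#, the root of the chord, so this is root position (figured bass 7).

F# minor-major seventh, root position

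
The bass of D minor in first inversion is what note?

F

In first inversion the third is lowest. For D minor (D–F–A) that is F.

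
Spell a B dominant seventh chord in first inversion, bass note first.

D#, F#, A, B

B dominant seventh is B–D#–F#–A. First inversion puts the third (D#) in the bass, with the remaining tones above: D#, F#, A, B.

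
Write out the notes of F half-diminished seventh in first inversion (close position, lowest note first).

F half-diminished seventh is F–Ab–Cb–Eb. First inversion puts the third (Ab) in the bass, with the remaining tones above: Ab, Cb, Eb, F.

Ab, Cb, Eb, F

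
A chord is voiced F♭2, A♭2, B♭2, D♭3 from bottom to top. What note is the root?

The distinct letter names are Fb, Ab, Bb, Db. Arranged as a stack of thirds they read Bb–Db–Fb–Ab, so Bb is the root (a Bb half-diminished seventh chord).

Bb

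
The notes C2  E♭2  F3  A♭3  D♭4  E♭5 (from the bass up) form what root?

C, Eb, F, Ab, Db are the tones of a Db major ninth chord (Db–F–Ab–C–Eb), making Db the root.

Db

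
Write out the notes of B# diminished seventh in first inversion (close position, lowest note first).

D#, F#, A, B#

The chord tones are B#–D#–F#–A. With the third (D#) lowest for first inversion: D#, F#, A, B#.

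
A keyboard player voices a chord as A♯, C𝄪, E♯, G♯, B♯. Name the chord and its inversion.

The pitch classes A#, C##, E#, G#, B# arrange in thirds as A#–C##–E#–G#–B#: an A# dominant ninth chord.
The lowest note is A#, the root of the chord, so this is root position.

A# dominant ninth, root position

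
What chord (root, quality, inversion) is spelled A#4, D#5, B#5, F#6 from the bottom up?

B# half-diminished seventh, third inversion

The pitch classes A#, D#, B#, F# arrange in thirds as B#–D#–F#–A#: a B# half-diminished seventh chord.
The lowest note is A#, the seventh of the chord, so this is third inversion (figured bass 4/2).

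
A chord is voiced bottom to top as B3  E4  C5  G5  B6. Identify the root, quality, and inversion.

C major seventh, third inversion

Reducing to letter names: B, E, C, G. These stack in thirds as C–E–G–B — a C major seventh chord.
With the seventh (B) in the bass, the chord is in third inversion (figured bass 4/2).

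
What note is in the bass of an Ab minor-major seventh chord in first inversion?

Cb

In first inversion the third is lowest. For Ab minor-major seventh (Ab–Cb–Eb–G) that is Cb.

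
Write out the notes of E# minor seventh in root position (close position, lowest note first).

E#, G#, B#, D#

Spelling E# minor seventh: E#–G#–B#–D#. In root position the root is bass, giving E#, G#, B#, D# from the bottom.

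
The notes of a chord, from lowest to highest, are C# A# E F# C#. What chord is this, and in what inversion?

F# dominant seventh, second inversion

The distinct note names are C#, A#, E, F#. Stacked in thirds they read F#–A#–C#–E, which is a dominant seventh chord on F#.
The lowest note is C#, the fifth of the chord, so this is second inversion (figured bass 4/3).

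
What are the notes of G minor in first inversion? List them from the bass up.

Bb, D, G

The chord tones are G–Bb–D. With the third (Bb) lowest for first inversion: Bb, D, G.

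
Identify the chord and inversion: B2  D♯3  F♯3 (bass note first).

B major, root position

Reducing to letter names: B, D#, F#. These stack in thirds as B–D#–F# — a B major triad.
With the root (B) in the bass, the chord is in root position (figured bass 5/3).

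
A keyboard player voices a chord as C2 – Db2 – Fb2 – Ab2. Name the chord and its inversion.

Db minor-major seventh, third inversion

The pitch classes C, Db, Fb, Ab arrange in thirds as Db–Fb–Ab–C: a Db minor-major seventh chord.
With the seventh (C) in the bass, the chord is in third inversion (figured bass 4/2).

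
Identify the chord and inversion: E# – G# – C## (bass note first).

C## diminished, first inversion

The distinct note names are E#, G#, C##. Stacked in thirds they read C##–E#–G#, which is a diminished triad on C##.
E# is the third of C## diminished; third in the bass means first inversion (figured bass 6).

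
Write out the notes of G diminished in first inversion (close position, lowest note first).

G diminished is G–Bb–Db. First inversion puts the third (Bb) in the bass, with the remaining tones above: Bb, Db, G.

Bb, Db, G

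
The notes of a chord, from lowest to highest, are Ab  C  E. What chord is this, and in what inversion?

The pitch classes Ab, C, E arrange in thirds as Ab–C–E: an Ab augmented triad.
The lowest note is Ab, the root of the chord, so this is root position (figured bass 5/3).

Ab augmented, root position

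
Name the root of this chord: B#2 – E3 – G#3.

E

B#, E, G# are the tones of an E augmented triad (E–G#–B#), making E the root.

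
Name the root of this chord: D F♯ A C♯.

D, F#, A, C# are the tones of a D major seventh chord (D–F#–A–C#), making D the root.

D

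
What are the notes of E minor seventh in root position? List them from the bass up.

E minor seventh is E–G–B–D. Root position puts the root (E) in the bass, with the remaining tones above: E, G, B, D.

E, G, B, D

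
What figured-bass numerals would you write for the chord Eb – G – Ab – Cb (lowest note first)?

The notes Eb, G, Ab, Cb stack in thirds as Ab–Cb–Eb–G — an Ab minor-major seventh chord. The bass Eb is the fifth, so this is second inversion: figured 4/3.

4/3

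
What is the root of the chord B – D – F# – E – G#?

The distinct letter names are B, D, F#, E, G#. Arranged as a stack of thirds they read E–G#–B–D–F#, so E is the root (an E dominant ninth chord).

E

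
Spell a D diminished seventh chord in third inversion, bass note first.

The chord tones are D–F–Ab–Cb. With the seventh (Cb) lowest for third inversion: Cb, D, F, Ab.

Cb, D, F, Ab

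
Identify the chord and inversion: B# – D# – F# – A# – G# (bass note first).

G# dominant ninth, first inversion

Reducing to letter names: B#, D#, F#, A#, G#. These stack in thirds as G#–B#–D#–F#–A# — a G# dominant ninth chord.
B# is the third of G# dominant ninth; third in the bass means first inversion.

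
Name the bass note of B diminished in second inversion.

F

B diminished is B–D–F. Second inversion places the fifth in the bass: F.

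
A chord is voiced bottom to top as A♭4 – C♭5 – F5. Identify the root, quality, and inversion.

The pitch classes Ab, Cb, F arrange in thirds as F–Ab–Cb: an F diminished triad.
Ab is the third of F diminished; third in the bass means first inversion (figured bass 6).

F diminished, first inversion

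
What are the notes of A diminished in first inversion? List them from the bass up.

The chord tones are A–C–Eb. With the third (C) lowest for first inversion: C, Eb, A.

C, Eb, A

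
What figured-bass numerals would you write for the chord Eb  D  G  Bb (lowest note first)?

The notes Eb, D, G, Bb stack in thirds as Eb–G–Bb–D — an Eb major seventh chord. The bass Eb is the root, so this is root position: figured 7.

7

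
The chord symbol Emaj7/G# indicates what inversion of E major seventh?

Emaj7/G# means E major seventh with G# in the bass. G# is the third of E major seventh (E–G#–B–D#), so this is first inversion.

first inversion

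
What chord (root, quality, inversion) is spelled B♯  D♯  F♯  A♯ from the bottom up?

The distinct note names are B#, D#, F#, A#. Stacked in thirds they read B#–D#–F#–A#, which is a half-diminished seventh chord on B#.
B# is the root of B# half-diminished seventh; root in the bass means root position (figured bass 7).

B# half-diminished seventh, root position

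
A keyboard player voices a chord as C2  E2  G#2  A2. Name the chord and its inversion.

A minor-major seventh, first inversion

The pitch classes C, E, G#, A arrange in thirds as A–C–E–G#: an A minor-major seventh chord.
C is the third of A minor-major seventh; third in the bass means first inversion (figured bass 6/5).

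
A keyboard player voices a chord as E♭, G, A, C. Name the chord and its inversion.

A half-diminished seventh, second inversion

The pitch classes Eb, G, A, C arrange in thirds as A–C–Eb–G: an A half-diminished seventh chord.
The lowest note is Eb, the fifth of the chord, so this is second inversion (figured bass 4/3).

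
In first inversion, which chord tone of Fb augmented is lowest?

The third of Fb augmented (Fb–Ab–C) is Ab; that is the bass in first inversion.

Ab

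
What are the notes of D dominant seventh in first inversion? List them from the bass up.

The chord tones are D–F#–A–C. With the third (F#) lowest for first inversion: F#, A, C, D.

F#, A, C, D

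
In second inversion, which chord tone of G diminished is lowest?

The fifth of G diminished (G–Bb–Db) is Db; that is the bass in second inversion.

Db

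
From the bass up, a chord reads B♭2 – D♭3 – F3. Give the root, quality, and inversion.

Reducing to letter names: Bb, Db, F. These stack in thirds as Bb–Db–F — a Bb minor triad.
Bb is the root of Bb minor; root in the bass means root position (figured bass 5/3).

Bb minor, root position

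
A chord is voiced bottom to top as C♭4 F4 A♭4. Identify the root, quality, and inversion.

The pitch classes Cb, F, Ab arrange in thirds as F–Ab–Cb: an F diminished triad.
Cb is the fifth of F diminished; fifth in the bass means second inversion (figured bass 6/4).

F diminished, second inversion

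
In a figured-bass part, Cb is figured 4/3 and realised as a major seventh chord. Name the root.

Fb

The figures 4/3 mean the fifth of the chord is in the bass. If Cb is the fifth of a major seventh chord, the root is Fb (chord tones Fb–Ab–Cb–Eb).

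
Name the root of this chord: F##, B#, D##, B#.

The distinct letter names are F##, B#, D##. Arranged as a stack of thirds they read B#–D##–F##, so B# is the root (a B# major triad).

B#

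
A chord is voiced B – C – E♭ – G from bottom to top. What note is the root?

C

Reordering B, C, Eb, G into stacked thirds gives C–Eb–G–B; the bottom of that stack, C, is the root.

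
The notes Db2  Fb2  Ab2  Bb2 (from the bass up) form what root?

Bb

Reordering Db, Fb, Ab, Bb into stacked thirds gives Bb–Db–Fb–Ab; the bottom of that stack, Bb, is the root.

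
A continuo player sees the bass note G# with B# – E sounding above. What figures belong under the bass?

The notes G#, B#, E stack in thirds as E–G#–B# — an E augmented triad. The bass G# is the third, so this is first inversion: figured 6.

6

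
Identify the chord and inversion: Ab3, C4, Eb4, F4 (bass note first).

The distinct note names are Ab, C, Eb, F. Stacked in thirds they read F–Ab–C–Eb, which is a minor seventh chord on F.
With the third (Ab) in the bass, the chord is in first inversion (figured bass 6/5).

F minor seventh, first inversion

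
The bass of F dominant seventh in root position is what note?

F

F dominant seventh is F–A–C–Eb. Root position places the root in the bass: F.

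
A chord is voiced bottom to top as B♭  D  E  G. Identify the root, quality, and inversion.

The pitch classes Bb, D, E, G arrange in thirds as E–G–Bb–D: an E half-diminished seventh chord.
The lowest note is Bb, the fifth of the chord, so this is second inversion (figured bass 4/3).

E half-diminished seventh, second inversion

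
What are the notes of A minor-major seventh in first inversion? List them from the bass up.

A minor-major seventh is A–C–E–G#. First inversion puts the third (C) in the bass, with the remaining tones above: C, E, G#, A.

C, E, G#, A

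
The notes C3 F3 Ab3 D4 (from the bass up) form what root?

D

C, F, Ab, D are the tones of a D half-diminished seventh chord (D–F–Ab–C), making D the root.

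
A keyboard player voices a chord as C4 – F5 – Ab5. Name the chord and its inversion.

The distinct note names are C, F, Ab. Stacked in thirds they read F–Ab–C, which is a minor triad on F.
C is the fifth of F minor; fifth in the bass means second inversion (figured bass 6/4).

F minor, second inversion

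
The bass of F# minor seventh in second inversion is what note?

C#

In second inversion the fifth is lowest. For F# minor seventh (F#–A–C#–E) that is C#.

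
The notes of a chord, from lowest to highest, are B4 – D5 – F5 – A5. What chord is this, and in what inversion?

The distinct note names are B, D, F, A. Stacked in thirds they read B–D–F–A, which is a half-diminished seventh chord on B.
The lowest note is B, the root of the chord, so this is root position (figured bass 7).

B half-diminished seventh, root position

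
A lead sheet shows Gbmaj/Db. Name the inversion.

second inversion

Gbmaj/Db means Gb major with Db in the bass. Db is the fifth of Gb major (Gb–Bb–Db), so this is second inversion.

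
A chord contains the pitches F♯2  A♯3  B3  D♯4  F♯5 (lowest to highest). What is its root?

F#, A#, B, D# are the tones of a B major seventh chord (B–D#–F#–A#), making B the root.

B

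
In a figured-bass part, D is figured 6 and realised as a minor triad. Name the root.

B

The figures 6 mean the third of the chord is in the bass. If D is the third of a minor triad, the root is B (chord tones B–D–F#).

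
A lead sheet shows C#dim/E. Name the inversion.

first inversion

C#dim/E means C# diminished with E in the bass. E is the third of C# diminished (C#–E–G), so this is first inversion.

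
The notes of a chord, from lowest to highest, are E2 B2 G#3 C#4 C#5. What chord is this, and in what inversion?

C# minor seventh, first inversion

The pitch classes E, B, G#, C# arrange in thirds as C#–E–G#–B: a C# minor seventh chord.
E is the third of C# minor seventh; third in the bass means first inversion (figured bass 6/5).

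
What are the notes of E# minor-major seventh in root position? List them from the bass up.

The chord tones are E#–G#–B#–D##. With the root (E#) lowest for root position: E#, G#, B#, D##.

E#, G#, B#, D##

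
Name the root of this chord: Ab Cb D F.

Reordering Ab, Cb, D, F into stacked thirds gives D–F–Ab–Cb; the bottom of that stack, D, is the root.

D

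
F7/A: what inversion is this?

F7/A means F dominant seventh with A in the bass. A is the third of F dominant seventh (F–A–C–Eb), so this is first inversion.

first inversion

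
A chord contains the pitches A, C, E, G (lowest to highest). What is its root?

A

A, C, E, G are the tones of an A minor seventh chord (A–C–E–G), making A the root.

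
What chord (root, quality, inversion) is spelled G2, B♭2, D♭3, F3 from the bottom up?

G half-diminished seventh, root position

Reducing to letter names: G, Bb, Db, F. These stack in thirds as G–Bb–Db–F — a G half-diminished seventh chord.
G is the root of G half-diminished seventh; root in the bass means root position (figured bass 7).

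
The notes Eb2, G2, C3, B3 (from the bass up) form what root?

C

The distinct letter names are Eb, G, C, B. Arranged as a stack of thirds they read C–Eb–G–B, so C is the root (a C minor-major seventh chord).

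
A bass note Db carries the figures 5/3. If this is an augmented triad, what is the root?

Db

The figures 5/3 mean the root of the chord is in the bass. If Db is the root of an augmented triad, the root is Db (chord tones Db–F–A).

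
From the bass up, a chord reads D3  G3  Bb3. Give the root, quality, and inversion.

The pitch classes D, G, Bb arrange in thirds as G–Bb–D: a G minor triad.
With the fifth (D) in the bass, the chord is in second inversion (figured bass 6/4).

G minor, second inversion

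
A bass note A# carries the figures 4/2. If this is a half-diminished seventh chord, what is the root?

B#

The figures 4/2 mean the seventh of the chord is in the bass. If A# is the seventh of a half-diminished seventh chord, the root is B# (chord tones B#–D#–F#–A#).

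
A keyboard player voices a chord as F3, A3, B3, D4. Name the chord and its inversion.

Reducing to letter names: F, A, B, D. These stack in thirds as B–D–F–A — a B half-diminished seventh chord.
The lowest note is F, the fifth of the chord, so this is second inversion (figured bass 4/3).

B half-diminished seventh, second inversion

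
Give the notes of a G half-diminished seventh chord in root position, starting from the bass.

G, Bb, Db, F

The chord tones are G–Bb–Db–F. With the root (G) lowest for root position: G, Bb, Db, F.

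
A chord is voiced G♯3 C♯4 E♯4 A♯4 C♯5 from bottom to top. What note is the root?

A#

G#, C#, E#, A# are the tones of an A# minor seventh chord (A#–C#–E#–G#), making A# the root.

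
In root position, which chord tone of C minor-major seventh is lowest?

In root position the root is lowest. For C minor-major seventh (C–Eb–G–B) that is C.

C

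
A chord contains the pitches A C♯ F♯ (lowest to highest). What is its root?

A, C#, F# are the tones of an F# minor triad (F#–A–C#), making F# the root.

F#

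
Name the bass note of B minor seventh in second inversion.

F#

The fifth of B minor seventh (B–D–F#–A) is F#; that is the bass in second inversion.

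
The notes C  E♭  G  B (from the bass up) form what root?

Reordering C, Eb, G, B into stacked thirds gives C–Eb–G–B; the bottom of that stack, C, is the root.

C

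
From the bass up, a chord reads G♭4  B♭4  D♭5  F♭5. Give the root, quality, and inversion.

Gb dominant seventh, root position

Reducing to letter names: Gb, Bb, Db, Fb. These stack in thirds as Gb–Bb–Db–Fb — a Gb dominant seventh chord.
With the root (Gb) in the bass, the chord is in root position (figured bass 7).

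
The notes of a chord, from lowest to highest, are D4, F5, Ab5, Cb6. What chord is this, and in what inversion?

D diminished seventh, root position

The distinct note names are D, F, Ab, Cb. Stacked in thirds they read D–F–Ab–Cb, which is a diminished seventh chord on D.
D is the root of D diminished seventh; root in the bass means root position (figured bass 7).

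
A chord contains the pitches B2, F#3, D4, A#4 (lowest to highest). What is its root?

B

B, F#, D, A# are the tones of a B minor-major seventh chord (B–D–F#–A#), making B the root.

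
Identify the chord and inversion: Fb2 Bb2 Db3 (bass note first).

Bb diminished, second inversion

The distinct note names are Fb, Bb, Db. Stacked in thirds they read Bb–Db–Fb, which is a diminished triad on Bb.
With the fifth (Fb) in the bass, the chord is in second inversion (figured bass 6/4).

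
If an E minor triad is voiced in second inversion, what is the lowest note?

E minor is E–G–B. Second inversion places the fifth in the bass: B.

B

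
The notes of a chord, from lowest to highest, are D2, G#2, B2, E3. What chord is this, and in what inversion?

E dominant seventh, third inversion

Reducing to letter names: D, G#, B, E. These stack in thirds as E–G#–B–D — an E dominant seventh chord.
With the seventh (D) in the bass, the chord is in third inversion (figured bass 4/2).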